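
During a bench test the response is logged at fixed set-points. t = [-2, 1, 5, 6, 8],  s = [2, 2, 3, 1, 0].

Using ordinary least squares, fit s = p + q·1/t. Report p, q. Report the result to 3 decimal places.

p = 1.569, q = 0.158

Compute the Gram sums: Σ1 = 5, Σ1/t = 119/120, Σ1/t·1/t = 19201/14400.
And Σs = 8, Σ1/t·s = 53/30.
So MᵀM·[p, q]ᵀ = Mᵀs: [[5, 119/120]; [119/120, 19201/14400]]·[p, q]ᵀ = [8, 53/30]ᵀ.
Determinant 5·(19201/14400) − (119/120)² = 20461/3600.
p = (8·(19201/14400) − (119/120)·(53/30))/(20461/3600) = 4585/2923; q = (5·(53/30) − (119/120)·8)/(20461/3600) = 3240/20461.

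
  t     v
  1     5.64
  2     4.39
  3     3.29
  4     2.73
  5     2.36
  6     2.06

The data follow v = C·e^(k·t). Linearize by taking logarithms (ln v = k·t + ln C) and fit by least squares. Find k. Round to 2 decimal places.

Taking logs, ln v = k·t + ln C, so regress ln v on t.
Over the data: Σt = 21.0000, Σ(t)² = 91.0000, Σln v = 6.9858, Σt·ln v = 20.9080.
Normal system: [[91.0000, 21.0000]; [21.0000, 6]]·[k, ln C]ᵀ = [20.9080, 6.9858]ᵀ.
Δ = 91.0000·6 − (21.0000)² = 105.0000; k = (20.9080·6 − 21.0000·6.9858)/105.0000 = -0.20241, ln C = (91.0000·6.9858 − 21.0000·20.9080)/105.0000 = 1.87274.

k = -0.20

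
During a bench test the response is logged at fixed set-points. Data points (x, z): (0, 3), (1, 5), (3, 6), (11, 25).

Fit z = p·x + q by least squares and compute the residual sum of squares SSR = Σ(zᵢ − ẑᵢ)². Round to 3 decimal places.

SSR = 6.682

Sums needed: Σx·x = 131, Σx = 15, Σ1 = 4.
Moment sums: Σx·z = 298, Σz = 39.
Determinant 131·4 − 15² = 299.
p = (298·4 − 15·39)/299 = 607/299; q = (131·39 − 15·298)/299 = 639/299.
Residuals: 258/299, 249/299, -666/299, 159/299; SSR = 1998/299.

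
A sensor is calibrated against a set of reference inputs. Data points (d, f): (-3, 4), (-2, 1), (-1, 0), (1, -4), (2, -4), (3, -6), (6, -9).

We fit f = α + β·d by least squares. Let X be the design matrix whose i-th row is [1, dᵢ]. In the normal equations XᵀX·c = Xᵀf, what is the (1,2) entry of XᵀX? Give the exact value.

6

Row 1 ↔ basis 1, column 2 ↔ basis d, so (XᵀX)_{1,2} = Σᵢ d = (1)·(-3) + (1)·(-2) + (1)·(-1) + (1)·(1) + (1)·(2) + (1)·(3) + (1)·(6) = 6.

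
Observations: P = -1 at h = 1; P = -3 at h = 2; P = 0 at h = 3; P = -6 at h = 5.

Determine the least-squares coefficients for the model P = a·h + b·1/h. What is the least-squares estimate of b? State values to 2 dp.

Compute the Gram sums: Σh·h = 39, Σh·1/h = 4, Σ1/h·1/h = 1261/900.
Right-hand side: Σh·P = -37, Σ1/h·P = -37/10.
AᵀA·[a, b]ᵀ = AᵀP becomes [[39, 4]; [4, 1261/900]]·[a, b]ᵀ = [-37, -37/10]ᵀ.
Eliminating b: (1261/900)·(row 1) − 4·(row 2) gives (11593/300)·a = (1261/900)·(-37) − 4·(-37/10) = -33337/900, so a = -33337/34779.
Then b = ((-37/10) − 4·(-33337/34779))/(1261/900) = 1110/11593.

b = 0.10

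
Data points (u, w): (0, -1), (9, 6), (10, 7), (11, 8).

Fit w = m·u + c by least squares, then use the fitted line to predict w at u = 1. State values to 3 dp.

ŵ = -0.234

Compute the Gram sums: Σu·u = 302, Σu = 30, Σ1 = 4.
Moment sums: Σu·w = 212, Σw = 20.
Normal equations: [[302, 30]; [30, 4]]·[m, c]ᵀ = [212, 20]ᵀ.
det = 302·4 − 30² = 308.
m = (212·4 − 30·20)/308 = 62/77; c = (302·20 − 30·212)/308 = -80/77.
At u = 1: ŵ = (62/77)·(1) + (-80/77)·(1) = -18/77.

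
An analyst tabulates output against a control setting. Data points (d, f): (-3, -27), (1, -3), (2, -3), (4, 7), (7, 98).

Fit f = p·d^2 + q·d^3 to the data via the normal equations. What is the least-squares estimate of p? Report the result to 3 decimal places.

p = -1.551

From the data, Σd^2·d^2 = 2755, Σd^2·d^3 = 17621, Σd^3·d^3 = 122539.
And Σd^2·f = 4656, Σd^3·f = 34764.
Normal equations: [[2755, 17621]; [17621, 122539]]·[p, q]ᵀ = [4656, 34764]ᵀ.
Δ = 2755·122539 − 17621² = 27095304.
p = (4656·122539 − 17621·34764)/27095304 = -3502905/2257942; q = (2755·34764 − 17621·4656)/27095304 = 1144287/2257942.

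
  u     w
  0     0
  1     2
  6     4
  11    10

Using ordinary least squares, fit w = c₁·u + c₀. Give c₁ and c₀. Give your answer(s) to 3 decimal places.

c₁ = 0.831, c₀ = 0.260

The normal system AᵀA·[c₁, c₀]ᵀ = Aᵀw is [[158, 18]; [18, 4]]·[c₁, c₀]ᵀ = [136, 16]ᵀ.
det = 158·4 − 18² = 308.
c₁ = (136·4 − 18·16)/308 = 64/77; c₀ = (158·16 − 18·136)/308 = 20/77.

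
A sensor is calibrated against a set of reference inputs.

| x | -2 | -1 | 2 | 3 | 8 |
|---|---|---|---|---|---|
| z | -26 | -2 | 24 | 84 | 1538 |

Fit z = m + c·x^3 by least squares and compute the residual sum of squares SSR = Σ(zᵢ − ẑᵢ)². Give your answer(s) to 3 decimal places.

The normal system MᵀM·[m, c]ᵀ = Mᵀz is [[5, 538]; [538, 263002]]·[m, c]ᵀ = [1618, 790126]ᵀ.
Eliminating c: 263002·(row 1) − 538·(row 2) gives 1025566·m = 263002·1618 − 538·790126 = 449448, so m = 224724/512783.
Then c = (790126 − 538·(224724/512783))/263002 = 1540073/512783.
Residuals: -1236498/512783, 289783/512783, -238516/512783, 1267077/512783, -81846/512783; SSR = 6400318/512783.

SSR = 12.482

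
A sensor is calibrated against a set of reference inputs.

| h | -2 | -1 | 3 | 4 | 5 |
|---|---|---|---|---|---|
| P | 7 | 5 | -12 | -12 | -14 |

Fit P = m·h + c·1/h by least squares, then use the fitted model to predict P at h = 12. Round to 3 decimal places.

Compute the Gram sums: Σh·h = 55, Σh·1/h = 5, Σ1/h·1/h = 5269/3600.
For MᵀP: Σh·P = -173, Σ1/h·P = -183/10.
Eliminating c: (5269/3600)·(row 1) − 5·(row 2) gives (39959/720)·m = (5269/3600)·(-173) − 5·(-183/10) = -582137/3600, so m = -582137/199795.
Then c = ((-183/10) − 5·(-582137/199795))/(5269/3600) = -101880/39959.
At h = 12: P̂ = (-582137/199795)·(12) + (-101880/39959)·(1/12) = -7028094/199795.

P̂ = -35.177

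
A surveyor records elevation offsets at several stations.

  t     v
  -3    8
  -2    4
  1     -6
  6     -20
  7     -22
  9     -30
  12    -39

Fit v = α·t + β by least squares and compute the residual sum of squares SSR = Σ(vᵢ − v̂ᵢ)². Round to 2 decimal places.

SSR = 3.89

Compute the Gram sums: Σt·t = 324, Σt = 30, Σ1 = 7.
Right-hand side: Σt·v = -1050, Σv = -105.
XᵀX·[α, β]ᵀ = Xᵀv becomes [[324, 30]; [30, 7]]·[α, β]ᵀ = [-1050, -105]ᵀ.
Δ = 324·7 − 30² = 1368.
α = ((-1050)·7 − 30·(-105))/1368 = -175/57; β = (324·(-105) − 30·(-1050))/1368 = -35/19.
Residuals: 12/19, -17/57, -62/57, 5/19, 4/3, -10/19, -6/19; SSR = 74/19.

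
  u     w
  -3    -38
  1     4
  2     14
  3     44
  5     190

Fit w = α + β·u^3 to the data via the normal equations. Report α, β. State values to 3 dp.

Forming XᵀX = [[5, 134]; [134, 17148]] and Xᵀw = [214, 26080]ᵀ gives XᵀX·[α, β]ᵀ = Xᵀw.
Δ = 5·17148 − 134² = 67784.
α = (214·17148 − 134·26080)/67784 = 21869/8473; β = (5·26080 − 134·214)/67784 = 25431/16946.

α = 2.581, β = 1.501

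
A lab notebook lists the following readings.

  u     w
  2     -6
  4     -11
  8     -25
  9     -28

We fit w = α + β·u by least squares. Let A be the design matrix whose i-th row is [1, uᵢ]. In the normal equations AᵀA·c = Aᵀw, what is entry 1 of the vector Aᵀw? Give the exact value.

-70

Entry 1 ↔ basis 1, so (Aᵀw)_{1} = Σᵢ wᵢ = (1)·(-6) + (1)·(-11) + (1)·(-25) + (1)·(-28) = -70.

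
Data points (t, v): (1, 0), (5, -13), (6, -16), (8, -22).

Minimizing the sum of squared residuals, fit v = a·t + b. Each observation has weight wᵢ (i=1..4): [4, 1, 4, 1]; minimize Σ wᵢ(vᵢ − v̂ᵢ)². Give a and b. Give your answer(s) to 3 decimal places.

From the data, Σwᵢ·t·t = 237, Σwᵢ·t = 41, Σwᵢ·1 = 10.
Moment sums: Σwᵢ·t·v = -625, Σwᵢ·v = -99.
So XᵀWX·[a, b]ᵀ = XᵀWv: [[237, 41]; [41, 10]]·[a, b]ᵀ = [-625, -99]ᵀ.
Eliminating b: 10·(row 1) − 41·(row 2) gives 689·a = 10·(-625) − 41·(-99) = -2191, so a = -2191/689.
Then b = ((-99) − 41·(-2191/689))/10 = 2162/689.

a = -3.180, b = 3.138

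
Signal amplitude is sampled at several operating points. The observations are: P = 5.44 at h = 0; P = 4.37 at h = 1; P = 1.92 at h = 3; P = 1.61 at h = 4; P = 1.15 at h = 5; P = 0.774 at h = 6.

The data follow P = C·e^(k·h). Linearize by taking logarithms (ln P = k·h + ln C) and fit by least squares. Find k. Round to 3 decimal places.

Taking logs, ln P = k·h + ln C, so regress ln P on h.
AᵀA = [[87.0000, 19.0000]; [19.0000, 6]], rhs = [4.4984, 4.1807]ᵀ  (here Σh = 19.0000, Σ(h)² = 87.0000, Σln P = 4.1807, Σh·ln P = 4.4984).
Slope k = (n·Σh·ln P − Σh·Σln P)/(n·Σ(h)² − (Σh)²) = (6·4.4984 − 19.0000·4.1807)/161.0000 = -0.32573; ln C = (Σln P − k·Σh)/n = 1.72826.

k = -0.326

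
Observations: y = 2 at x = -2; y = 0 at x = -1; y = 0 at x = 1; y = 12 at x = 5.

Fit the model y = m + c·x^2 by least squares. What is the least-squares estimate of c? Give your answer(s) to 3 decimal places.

c = 0.495

With design matrix A, AᵀA = [[4, 31]; [31, 643]] and Aᵀy = [14, 308]ᵀ.
det = 4·643 − 31² = 1611.
m = (14·643 − 31·308)/1611 = -182/537; c = (4·308 − 31·14)/1611 = 266/537.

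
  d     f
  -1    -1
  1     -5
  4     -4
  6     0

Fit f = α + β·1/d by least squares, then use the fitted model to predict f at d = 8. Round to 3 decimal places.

Entries of AᵀA: Σ1 = 4, Σ1/d = 5/12, Σ1/d·1/d = 301/144.
Moment sums: Σf = -10, Σ1/d·f = -5.
So AᵀA·[α, β]ᵀ = Aᵀf: [[4, 5/12]; [5/12, 301/144]]·[α, β]ᵀ = [-10, -5]ᵀ.
det = 4·(301/144) − (5/12)² = 131/16.
α = ((-10)·(301/144) − (5/12)·(-5))/(131/16) = -2710/1179; β = (4·(-5) − (5/12)·(-10))/(131/16) = -760/393.
At d = 8: f̂ = (-2710/1179)·(1) + (-760/393)·(1/8) = -2995/1179.

f̂ = -2.540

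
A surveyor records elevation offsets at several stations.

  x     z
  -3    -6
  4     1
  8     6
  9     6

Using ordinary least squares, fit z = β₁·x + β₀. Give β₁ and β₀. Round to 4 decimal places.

β₁ = 1.0393, β₀ = -2.9270

With design matrix A, AᵀA = [[170, 18]; [18, 4]] and Aᵀz = [124, 7]ᵀ.
Δ = 170·4 − 18² = 356.
β₁ = (124·4 − 18·7)/356 = 185/178; β₀ = (170·7 − 18·124)/356 = -521/178.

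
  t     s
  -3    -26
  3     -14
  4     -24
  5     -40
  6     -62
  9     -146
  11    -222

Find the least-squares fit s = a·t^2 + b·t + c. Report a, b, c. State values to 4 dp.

Setting ∂/∂a … = 0 gives: 23541·a + 2465·b + 297·c = -42664;  2465·a + 297·b + 35·c = -4388;  297·a + 35·b + 7·c = -534.
(Σt^2·t^2 = 23541, Σt^2·t = 2465, Σt^2 = 297, Σt·t = 297, Σt = 35, Σ1 = 7, Σt^2·s = -42664, Σt·s = -4388, Σs = -534.)
Solving the 3×3 system (Gaussian elimination) gives a = -1325155/654929, b = 1421999/654929, c = -847288/654929.

a = -2.0234, b = 2.1712, c = -1.2937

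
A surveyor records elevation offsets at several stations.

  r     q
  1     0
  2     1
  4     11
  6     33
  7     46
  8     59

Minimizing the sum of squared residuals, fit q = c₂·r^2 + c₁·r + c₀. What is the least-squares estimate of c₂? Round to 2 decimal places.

The normal system AᵀA·[c₂, c₁, c₀]ᵀ = Aᵀq is [[8066, 1144, 170]; [1144, 170, 28]; [170, 28, 6]]·[c₂, c₁, c₀]ᵀ = [7398, 1038, 150]ᵀ.
Solving the 3×3 system (Gaussian elimination) gives c₂ = 662/605, c₁ = -703/605, c₀ = -351/605.

c₂ = 1.09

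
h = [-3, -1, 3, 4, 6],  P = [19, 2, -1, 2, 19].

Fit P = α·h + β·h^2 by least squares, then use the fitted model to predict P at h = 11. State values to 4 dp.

The normal system XᵀX·[α, β]ᵀ = XᵀP is [[71, 279]; [279, 1715]]·[α, β]ᵀ = [60, 880]ᵀ.
Determinant 71·1715 − 279² = 43924.
α = (60·1715 − 279·880)/43924 = -35655/10981; β = (71·880 − 279·60)/43924 = 11435/10981.
At h = 11: P̂ = (-35655/10981)·(11) + (11435/10981)·(121) = 991430/10981.

P̂ = 90.2859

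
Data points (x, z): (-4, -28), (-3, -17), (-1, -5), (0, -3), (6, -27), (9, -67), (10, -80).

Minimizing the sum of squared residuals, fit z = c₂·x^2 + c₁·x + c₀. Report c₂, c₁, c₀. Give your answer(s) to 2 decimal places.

c₂ = -0.99, c₁ = 1.99, c₀ = -2.98

From the data, Σx^2·x^2 = 18195, Σx^2·x = 1853, Σx^2 = 243, Σx·x = 243, Σx = 17, Σ1 = 7.
For Aᵀz: Σx^2·z = -15005, Σx·z = -1397, Σz = -227.
Row-reducing yields c₂ = -323023/327082, c₁ = 325495/163541, c₀ = -974265/327082.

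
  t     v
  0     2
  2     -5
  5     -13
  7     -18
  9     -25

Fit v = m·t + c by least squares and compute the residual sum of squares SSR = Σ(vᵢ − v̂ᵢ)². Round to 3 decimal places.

SSR = 1.530

Normal-equation sums: Σt·t = 159, Σt = 23, Σ1 = 5.
And Σt·v = -426, Σv = -59.
Normal equations: [[159, 23]; [23, 5]]·[m, c]ᵀ = [-426, -59]ᵀ.
Determinant 159·5 − 23² = 266.
m = ((-426)·5 − 23·(-59))/266 = -773/266; c = (159·(-59) − 23·(-426))/266 = 417/266.
Residuals: 115/266, -201/266, -5/133, 103/133, -55/133; SSR = 407/266.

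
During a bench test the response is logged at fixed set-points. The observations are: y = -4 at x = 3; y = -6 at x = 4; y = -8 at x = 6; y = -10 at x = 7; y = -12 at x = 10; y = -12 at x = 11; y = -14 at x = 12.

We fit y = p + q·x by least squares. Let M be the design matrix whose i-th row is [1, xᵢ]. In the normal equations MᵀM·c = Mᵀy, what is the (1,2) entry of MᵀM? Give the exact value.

53

Row 1 ↔ basis 1, column 2 ↔ basis x, so (MᵀM)_{1,2} = Σᵢ x = (1)·(3) + (1)·(4) + (1)·(6) + (1)·(7) + (1)·(10) + (1)·(11) + (1)·(12) = 53.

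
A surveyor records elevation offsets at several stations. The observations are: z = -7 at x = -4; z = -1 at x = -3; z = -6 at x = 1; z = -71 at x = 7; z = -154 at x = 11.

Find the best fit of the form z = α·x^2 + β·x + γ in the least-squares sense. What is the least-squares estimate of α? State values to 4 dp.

α = -0.9936

AᵀA·[α, β, γ]ᵀ = Aᵀz reads: 17380·α + 1584·β + 196·γ = -22240;  1584·α + 196·β + 12·γ = -2166;  196·α + 12·β + 5·γ = -239.
Row-reducing yields α = -23673/23825, β = -138477/47650, γ = -44681/23825.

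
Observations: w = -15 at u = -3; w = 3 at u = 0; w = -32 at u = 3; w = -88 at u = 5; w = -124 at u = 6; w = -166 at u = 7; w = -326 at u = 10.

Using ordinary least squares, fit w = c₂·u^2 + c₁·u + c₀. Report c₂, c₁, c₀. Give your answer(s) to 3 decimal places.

c₂ = -2.980, c₁ = -3.141, c₀ = 2.773

Setting ∂/∂c₂ … = 0 gives: 14484·c₂ + 1684·c₁ + 228·c₀ = -47821;  1684·c₂ + 228·c₁ + 28·c₀ = -5657;  228·c₂ + 28·c₁ + 7·c₀ = -748.
Solving the 3×3 system (Gaussian elimination) gives c₂ = -72592/24359, c₁ = -306059/97436, c₀ = 67551/24359.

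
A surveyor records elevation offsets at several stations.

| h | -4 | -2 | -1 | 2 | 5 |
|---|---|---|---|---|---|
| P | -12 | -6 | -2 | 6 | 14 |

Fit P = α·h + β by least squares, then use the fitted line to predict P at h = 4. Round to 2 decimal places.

P̂ = 11.52

Entries of XᵀX: Σh·h = 50, Σh = 0, Σ1 = 5.
For XᵀP: Σh·P = 144, ΣP = 0.
So XᵀX·[α, β]ᵀ = XᵀP: [[50, 0]; [0, 5]]·[α, β]ᵀ = [144, 0]ᵀ.
Eliminating β: 5·(row 1) − 0·(row 2) gives 250·α = 5·144 − 0·0 = 720, so α = 72/25.
Then β = (0 − 0·(72/25))/5 = 0.
At h = 4: P̂ = (72/25)·(4) + (0)·(1) = 288/25.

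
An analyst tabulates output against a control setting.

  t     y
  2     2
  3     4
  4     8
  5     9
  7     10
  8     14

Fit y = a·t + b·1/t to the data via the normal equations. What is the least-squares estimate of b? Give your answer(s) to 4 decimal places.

From the data, Σt·t = 167, Σt·1/t = 6, Σ1/t·1/t = 352549/705600.
Moment sums: Σt·y = 275, Σ1/t·y = 3911/420.
XᵀX·[a, b]ᵀ = Xᵀy becomes [[167, 6]; [6, 352549/705600]]·[a, b]ᵀ = [275, 3911/420]ᵀ.
Δ = 167·(352549/705600) − 6² = 33474083/705600.
a = (275·(352549/705600) − 6·(3911/420))/(33474083/705600) = 57528095/33474083; b = (167·(3911/420) − 6·275)/(33474083/705600) = -66969840/33474083.

b = -2.0006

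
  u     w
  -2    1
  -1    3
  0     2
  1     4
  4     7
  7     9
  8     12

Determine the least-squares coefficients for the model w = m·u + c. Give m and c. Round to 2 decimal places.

m = 1.00, c = 3.00

Forming AᵀA = [[135, 17]; [17, 7]] and Aᵀw = [186, 38]ᵀ gives AᵀA·[m, c]ᵀ = Aᵀw.
Determinant 135·7 − 17² = 656.
m = (186·7 − 17·38)/656 = 1; c = (135·38 − 17·186)/656 = 3.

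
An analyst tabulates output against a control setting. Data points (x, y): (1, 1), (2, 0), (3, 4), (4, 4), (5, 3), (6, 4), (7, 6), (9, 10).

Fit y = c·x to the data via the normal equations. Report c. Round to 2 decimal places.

From the data, Σx·x = 221.
And Σx·y = 200.
Normal equations: [[221]]·[c]ᵀ = [200]ᵀ.
c = 200/221 = 0.904977.

c = 0.90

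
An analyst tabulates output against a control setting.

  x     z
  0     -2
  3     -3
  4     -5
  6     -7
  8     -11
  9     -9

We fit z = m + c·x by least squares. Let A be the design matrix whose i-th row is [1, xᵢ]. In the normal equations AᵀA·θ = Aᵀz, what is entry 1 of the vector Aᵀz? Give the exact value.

Entry 1 ↔ basis 1, so (Aᵀz)_{1} = Σᵢ zᵢ = (1)·(-2) + (1)·(-3) + (1)·(-5) + (1)·(-7) + (1)·(-11) + (1)·(-9) = -37.

-37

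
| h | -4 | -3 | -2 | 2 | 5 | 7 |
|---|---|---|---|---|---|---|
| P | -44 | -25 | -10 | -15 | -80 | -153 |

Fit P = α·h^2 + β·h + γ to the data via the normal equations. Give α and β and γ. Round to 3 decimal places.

AᵀA·[α, β, γ]ᵀ = AᵀP reads: 3395·α + 377·β + 107·γ = -10526;  377·α + 107·β + 5·γ = -1230;  107·α + 5·β + 6·γ = -327.
Inverting the 3×3 Gram matrix, [α, β, γ]ᵀ = [-155363/52536, -4937/4776, -3943/4378]ᵀ.

α = -2.957, β = -1.034, γ = -0.901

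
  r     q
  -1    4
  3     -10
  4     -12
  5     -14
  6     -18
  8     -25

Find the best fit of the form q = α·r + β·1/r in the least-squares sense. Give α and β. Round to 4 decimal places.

α = -3.0081, β = -0.9623

Sums needed: Σr·r = 151, Σr·1/r = 6, Σ1/r·1/r = 18101/14400.
Right-hand side: Σr·q = -460, Σ1/r·q = -2311/120.
Determinant 151·(18101/14400) − 6² = 2214851/14400.
α = ((-460)·(18101/14400) − 6·(-2311/120))/(2214851/14400) = -6662540/2214851; β = (151·(-2311/120) − 6·(-460))/(2214851/14400) = -2131320/2214851.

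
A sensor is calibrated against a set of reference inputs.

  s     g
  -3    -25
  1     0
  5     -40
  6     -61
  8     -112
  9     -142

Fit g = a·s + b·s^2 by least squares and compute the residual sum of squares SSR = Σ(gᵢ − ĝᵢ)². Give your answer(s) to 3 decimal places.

SSR = 4.903

Setting ∂/∂a … = 0 gives: 216·a + 1556·b = -2665;  1556·a + 12660·b = -22091.
Eliminating b: 12660·(row 1) − 1556·(row 2) gives 313424·a = 12660·(-2665) − 1556·(-22091) = 634696, so a = 79337/39178.
Then b = ((-22091) − 1556·(79337/39178))/12660 = -156229/78356.
Residuals: -4043/4124, -2445/78356, -21885/78356, -26879/19589, -11652/19589, 99931/78356; SSR = 384195/78356.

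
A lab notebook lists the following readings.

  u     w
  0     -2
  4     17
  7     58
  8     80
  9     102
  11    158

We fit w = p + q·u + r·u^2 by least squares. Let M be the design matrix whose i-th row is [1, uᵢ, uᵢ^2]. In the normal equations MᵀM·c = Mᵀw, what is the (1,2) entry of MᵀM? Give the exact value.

39

Row 1 ↔ basis 1, column 2 ↔ basis u, so (MᵀM)_{1,2} = Σᵢ u = (1)·(0) + (1)·(4) + (1)·(7) + (1)·(8) + (1)·(9) + (1)·(11) = 39.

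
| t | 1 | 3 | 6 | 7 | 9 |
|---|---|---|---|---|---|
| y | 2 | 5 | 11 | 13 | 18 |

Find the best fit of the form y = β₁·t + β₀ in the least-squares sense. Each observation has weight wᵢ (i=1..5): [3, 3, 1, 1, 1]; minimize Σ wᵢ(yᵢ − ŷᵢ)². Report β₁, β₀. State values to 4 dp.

Setting ∂/∂β₁ … = 0 gives: 196·β₁ + 34·β₀ = 370;  34·β₁ + 9·β₀ = 63.
Eliminating β₀: 9·(row 1) − 34·(row 2) gives 608·β₁ = 9·370 − 34·63 = 1188, so β₁ = 297/152.
Then β₀ = (63 − 34·(297/152))/9 = -29/76.

β₁ = 1.9539, β₀ = -0.3816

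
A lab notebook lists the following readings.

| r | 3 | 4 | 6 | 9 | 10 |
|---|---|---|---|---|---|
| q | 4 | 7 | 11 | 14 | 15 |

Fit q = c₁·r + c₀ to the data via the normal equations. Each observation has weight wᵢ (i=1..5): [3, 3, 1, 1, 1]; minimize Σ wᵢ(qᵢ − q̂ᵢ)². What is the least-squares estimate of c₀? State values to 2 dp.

c₀ = 0.13

From the data, Σwᵢ·r·r = 292, Σwᵢ·r = 46, Σwᵢ·1 = 9.
Right-hand side: Σwᵢ·r·q = 462, Σwᵢ·q = 73.
So XᵀWX·[c₁, c₀]ᵀ = XᵀWq: [[292, 46]; [46, 9]]·[c₁, c₀]ᵀ = [462, 73]ᵀ.
Eliminating c₀: 9·(row 1) − 46·(row 2) gives 512·c₁ = 9·462 − 46·73 = 800, so c₁ = 25/16.
Then c₀ = (73 − 46·(25/16))/9 = 1/8.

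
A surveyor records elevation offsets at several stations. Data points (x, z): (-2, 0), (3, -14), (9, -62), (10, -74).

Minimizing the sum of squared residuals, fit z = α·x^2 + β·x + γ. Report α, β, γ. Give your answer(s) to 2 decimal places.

α = -0.48, β = -2.29, γ = -2.69

With design matrix M, MᵀM = [[16658, 1748, 194]; [1748, 194, 20]; [194, 20, 4]] and Mᵀz = [-12548, -1340, -150]ᵀ.
Inverting the 3×3 Gram matrix, [α, β, γ]ᵀ = [-6107/12687, -29086/12687, -11381/4229]ᵀ.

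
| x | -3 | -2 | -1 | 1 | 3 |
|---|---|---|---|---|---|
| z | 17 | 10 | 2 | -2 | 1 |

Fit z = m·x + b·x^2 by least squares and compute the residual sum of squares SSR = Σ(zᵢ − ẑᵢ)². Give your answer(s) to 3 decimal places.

SSR = 3.331

Setting ∂/∂m … = 0 gives: 24·m + (-8)·b = -72;  (-8)·m + 180·b = 202.
(Σx·x = 24, Σx·x^2 = -8, Σx^2·x^2 = 180, Σx·z = -72, Σx^2·z = 202.)
Eliminating b: 180·(row 1) − (-8)·(row 2) gives 4256·m = 180·(-72) − (-8)·202 = -11344, so m = -709/266.
Then b = (202 − (-8)·(-709/266))/180 = 267/266.
Residuals: -4/133, 87/133, -222/133, -45/133, -5/133; SSR = 443/133.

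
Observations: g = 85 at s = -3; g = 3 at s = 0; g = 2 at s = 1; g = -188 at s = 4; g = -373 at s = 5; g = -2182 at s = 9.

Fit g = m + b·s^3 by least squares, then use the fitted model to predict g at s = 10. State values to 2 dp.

Compute the Gram sums: Σ1 = 6, Σs^3 = 892, Σs^3·s^3 = 551892.
For Xᵀg: Σg = -2653, Σs^3·g = -1651628.
XᵀX·[m, b]ᵀ = Xᵀg becomes [[6, 892]; [892, 551892]]·[m, b]ᵀ = [-2653, -1651628]ᵀ.
Eliminating b: 551892·(row 1) − 892·(row 2) gives 2515688·m = 551892·(-2653) − 892·(-1651628) = 9082700, so m = 2270675/628922.
Then b = ((-1651628) − 892·(2270675/628922))/551892 = -1885823/628922.
At s = 10: ĝ = (2270675/628922)·(1) + (-1885823/628922)·(1000) = -1883552325/628922.

ĝ = -2994.89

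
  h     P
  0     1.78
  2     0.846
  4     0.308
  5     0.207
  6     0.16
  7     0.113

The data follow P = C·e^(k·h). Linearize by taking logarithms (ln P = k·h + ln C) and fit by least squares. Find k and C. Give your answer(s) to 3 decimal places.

k = -0.405, C = 1.748

Taking logs, ln P = k·h + ln C, so regress ln P on h.
Σh = 24.0000, Σ(h)² = 130.0000, Σln P = -6.3563, Σh·ln P = -39.1783.
Equations: 130.0000·k + 24.0000·ln C = -39.1783;  24.0000·k + 6·ln C = -6.3563.
Solving (det = 204.0000): k = -0.40451, ln C = 0.55866, so C = exp(0.55866) = 1.74832.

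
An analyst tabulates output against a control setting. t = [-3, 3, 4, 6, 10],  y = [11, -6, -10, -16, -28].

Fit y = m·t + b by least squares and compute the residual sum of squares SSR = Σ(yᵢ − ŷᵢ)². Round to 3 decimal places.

From the data, Σt·t = 170, Σt = 20, Σ1 = 5.
Moment sums: Σt·y = -467, Σy = -49.
Normal equations: [[170, 20]; [20, 5]]·[m, b]ᵀ = [-467, -49]ᵀ.
Δ = 170·5 − 20² = 450.
m = ((-467)·5 − 20·(-49))/450 = -271/90; b = (170·(-49) − 20·(-467))/450 = 101/45.
Residuals: -5/18, 71/90, -1/5, -8/45, -2/15; SSR = 71/90.

SSR = 0.789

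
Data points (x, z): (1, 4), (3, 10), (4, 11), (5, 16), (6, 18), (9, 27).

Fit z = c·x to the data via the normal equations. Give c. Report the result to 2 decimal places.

Compute the Gram sums: Σx·x = 168.
For Mᵀz: Σx·z = 509.
So MᵀM·[c]ᵀ = Mᵀz: [[168]]·[c]ᵀ = [509]ᵀ.
c = 509/168 = 3.02976.

c = 3.03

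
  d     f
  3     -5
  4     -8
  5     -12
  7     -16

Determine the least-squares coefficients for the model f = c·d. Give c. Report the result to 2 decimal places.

c = -2.21

The normal equations are: 99·c = -219.
Hence c = -219 / 99 ≈ -2.21212.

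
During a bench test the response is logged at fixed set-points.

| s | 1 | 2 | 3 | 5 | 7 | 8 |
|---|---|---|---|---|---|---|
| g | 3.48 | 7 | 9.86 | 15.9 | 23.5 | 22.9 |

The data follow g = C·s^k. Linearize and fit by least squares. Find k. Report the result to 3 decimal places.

k = 0.932

With ln gᵢ as the transformed response and ln sᵢ as the regressor:
AᵀA = [[12.3883, 7.4265]; [7.4265, 6]], rhs = [20.9694, 14.5359]ᵀ  (here Σln s = 7.4265, Σ(ln s)² = 12.3883, Σln g = 14.5359, Σln s·ln g = 20.9694).
Slope k = (n·Σln s·ln g − Σln s·Σln g)/(n·Σ(ln s)² − (Σln s)²) = (6·20.9694 − 7.4265·14.5359)/19.1764 = 0.93162; ln C = (Σln g − k·Σln s)/n = 1.26952.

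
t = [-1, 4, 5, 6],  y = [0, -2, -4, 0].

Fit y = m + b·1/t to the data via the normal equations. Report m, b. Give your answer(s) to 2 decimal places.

The normal system XᵀX·[m, b]ᵀ = Xᵀy is [[4, -23/60]; [-23/60, 4069/3600]]·[m, b]ᵀ = [-6, -13/10]ᵀ.
Δ = 4·(4069/3600) − (-23/60)² = 5249/1200.
m = ((-6)·(4069/3600) − (-23/60)·(-13/10))/(5249/1200) = -8736/5249; b = (4·(-13/10) − (-23/60)·(-6))/(5249/1200) = -9000/5249.

m = -1.66, b = -1.71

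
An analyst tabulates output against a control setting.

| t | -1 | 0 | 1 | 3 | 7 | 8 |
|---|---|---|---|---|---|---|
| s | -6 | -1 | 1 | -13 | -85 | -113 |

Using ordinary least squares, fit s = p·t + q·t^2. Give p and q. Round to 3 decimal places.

Setting ∂/∂p … = 0 gives: 124·p + 882·q = -1531;  882·p + 6580·q = -11519.
(Σt·t = 124, Σt·t^2 = 882, Σt^2·t^2 = 6580, Σt·s = -1531, Σt^2·s = -11519.)
Δ = 124·6580 − 882² = 37996.
p = ((-1531)·6580 − 882·(-11519))/37996 = 6127/2714; q = (124·(-11519) − 882·(-1531))/37996 = -39007/18998.

p = 2.258, q = -2.053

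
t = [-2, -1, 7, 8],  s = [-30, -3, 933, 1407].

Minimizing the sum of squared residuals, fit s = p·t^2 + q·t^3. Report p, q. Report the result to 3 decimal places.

Sums needed: Σt^2·t^2 = 6514, Σt^2·t^3 = 49542, Σt^3·t^3 = 379858.
For Xᵀs: Σt^2·s = 135642, Σt^3·s = 1040646.
XᵀX·[p, q]ᵀ = Xᵀs becomes [[6514, 49542]; [49542, 379858]]·[p, q]ᵀ = [135642, 1040646]ᵀ.
det = 6514·379858 − 49542² = 19985248.
p = (135642·379858 − 49542·1040646)/19985248 = -1936581/1249078; q = (6514·1040646 − 49542·135642)/19985248 = 3674505/1249078.

p = -1.550, q = 2.942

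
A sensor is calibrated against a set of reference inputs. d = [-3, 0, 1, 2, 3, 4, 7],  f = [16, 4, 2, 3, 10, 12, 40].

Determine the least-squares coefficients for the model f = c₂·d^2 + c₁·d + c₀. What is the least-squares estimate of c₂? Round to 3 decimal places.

Normal-equation sums: Σd^2·d^2 = 2836, Σd^2·d = 416, Σd^2 = 88, Σd·d = 88, Σd = 14, Σ1 = 7.
For Aᵀf: Σd^2·f = 2400, Σd·f = 318, Σf = 87.
AᵀA·[c₂, c₁, c₀]ᵀ = Aᵀf becomes [[2836, 416, 88]; [416, 88, 14]; [88, 14, 7]]·[c₂, c₁, c₀]ᵀ = [2400, 318, 87]ᵀ.
Row-reducing yields c₂ = 426/449, c₁ = -3132/2245, c₀ = 7389/2245.

c₂ = 0.949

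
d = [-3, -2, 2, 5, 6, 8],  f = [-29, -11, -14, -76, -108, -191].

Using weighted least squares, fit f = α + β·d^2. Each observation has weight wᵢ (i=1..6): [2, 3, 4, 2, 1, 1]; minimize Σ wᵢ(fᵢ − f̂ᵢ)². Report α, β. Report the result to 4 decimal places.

From the data, Σwᵢ·1 = 13, Σwᵢ·d^2 = 196, Σwᵢ·d^2·d^2 = 6916.
And Σwᵢ·f = -598, Σwᵢ·d^2·f = -20790.
det = 13·6916 − 196² = 51492.
α = ((-598)·6916 − 196·(-20790))/51492 = -2176/1839; β = (13·(-20790) − 196·(-598))/51492 = -10933/3678.

α = -1.1833, β = -2.9725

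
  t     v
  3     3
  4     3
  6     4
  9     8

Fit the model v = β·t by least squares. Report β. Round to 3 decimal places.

Setting ∂/∂β … = 0 gives: 142·β = 117.
β = 117/142 = 0.823944.

β = 0.824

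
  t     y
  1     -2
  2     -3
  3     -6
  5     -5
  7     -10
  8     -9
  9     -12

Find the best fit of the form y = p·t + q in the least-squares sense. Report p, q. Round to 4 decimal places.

p = -1.1379, q = -1.0246

Sums needed: Σt·t = 233, Σt = 35, Σ1 = 7.
And Σt·y = -301, Σy = -47.
So MᵀM·[p, q]ᵀ = Mᵀy: [[233, 35]; [35, 7]]·[p, q]ᵀ = [-301, -47]ᵀ.
Eliminating q: 7·(row 1) − 35·(row 2) gives 406·p = 7·(-301) − 35·(-47) = -462, so p = -33/29.
Then q = ((-47) − 35·(-33/29))/7 = -208/203.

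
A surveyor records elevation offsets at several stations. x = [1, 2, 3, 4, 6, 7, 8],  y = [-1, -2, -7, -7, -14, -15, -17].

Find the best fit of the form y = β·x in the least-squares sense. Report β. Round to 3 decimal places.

Normal-equation sums: Σx·x = 179.
Moment sums: Σx·y = -379.
AᵀA·[β]ᵀ = Aᵀy becomes [[179]]·[β]ᵀ = [-379]ᵀ.
Hence β = -379 / 179 ≈ -2.11732.

β = -2.117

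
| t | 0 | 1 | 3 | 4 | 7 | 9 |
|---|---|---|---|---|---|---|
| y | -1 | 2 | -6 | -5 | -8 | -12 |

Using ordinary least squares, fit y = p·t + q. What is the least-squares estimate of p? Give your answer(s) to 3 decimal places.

p = -1.333

Compute the Gram sums: Σt·t = 156, Σt = 24, Σ1 = 6.
And Σt·y = -200, Σy = -30.
So MᵀM·[p, q]ᵀ = Mᵀy: [[156, 24]; [24, 6]]·[p, q]ᵀ = [-200, -30]ᵀ.
Eliminating q: 6·(row 1) − 24·(row 2) gives 360·p = 6·(-200) − 24·(-30) = -480, so p = -4/3.
Then q = ((-30) − 24·(-4/3))/6 = 1/3.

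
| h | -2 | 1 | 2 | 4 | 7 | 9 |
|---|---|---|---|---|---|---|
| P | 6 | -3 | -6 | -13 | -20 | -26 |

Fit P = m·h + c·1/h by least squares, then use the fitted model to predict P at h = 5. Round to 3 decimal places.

P̂ = -14.615

Setting ∂/∂m … = 0 gives: 155·m + 6·c = -453;  6·m + (101305/63504)·c = -4535/252.
Δ = 155·(101305/63504) − 6² = 13416131/63504.
m = ((-453)·(101305/63504) − 6·(-4535/252))/(13416131/63504) = -39034245/13416131; c = (155·(-4535/252) − 6·(-453))/(13416131/63504) = -4533228/13416131.
At h = 5: P̂ = (-39034245/13416131)·(5) + (-4533228/13416131)·(1/5) = -980389353/67080655.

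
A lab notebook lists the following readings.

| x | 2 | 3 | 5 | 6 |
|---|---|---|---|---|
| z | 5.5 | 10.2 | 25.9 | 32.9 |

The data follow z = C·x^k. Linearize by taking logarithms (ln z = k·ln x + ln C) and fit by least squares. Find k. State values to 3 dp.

Linearized form: ln z = k·ln x + ln C. From the 4 transformed points,
Σln x = 5.1930, Σ(ln x)² = 7.4881, Σln z = 10.7749, Σln x·ln z = 15.2300.
Normal system: [[7.4881, 5.1930]; [5.1930, 4]]·[k, ln C]ᵀ = [15.2300, 10.7749]ᵀ.
Solving (det = 2.9856): k = 1.66356, ln C = 0.53401.

k = 1.664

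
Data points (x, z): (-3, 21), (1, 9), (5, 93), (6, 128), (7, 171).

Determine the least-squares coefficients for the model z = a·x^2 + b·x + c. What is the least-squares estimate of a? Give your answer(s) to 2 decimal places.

Entries of MᵀM: Σx^2·x^2 = 4404, Σx^2·x = 658, Σx^2 = 120, Σx·x = 120, Σx = 16, Σ1 = 5.
And Σx^2·z = 15510, Σx·z = 2376, Σz = 422.
So MᵀM·[a, b, c]ᵀ = Mᵀz: [[4404, 658, 120]; [658, 120, 16]; [120, 16, 5]]·[a, b, c]ᵀ = [15510, 2376, 422]ᵀ.
Row-reducing yields a = 111584/37219, b = 110433/37219, c = 109882/37219.

a = 3.00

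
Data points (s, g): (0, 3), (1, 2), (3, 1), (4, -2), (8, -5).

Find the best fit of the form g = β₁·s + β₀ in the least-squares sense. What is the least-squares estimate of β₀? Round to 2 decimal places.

β₀ = 3.08

With design matrix X, XᵀX = [[90, 16]; [16, 5]] and Xᵀg = [-43, -1]ᵀ.
det = 90·5 − 16² = 194.
β₁ = ((-43)·5 − 16·(-1))/194 = -199/194; β₀ = (90·(-1) − 16·(-43))/194 = 299/97.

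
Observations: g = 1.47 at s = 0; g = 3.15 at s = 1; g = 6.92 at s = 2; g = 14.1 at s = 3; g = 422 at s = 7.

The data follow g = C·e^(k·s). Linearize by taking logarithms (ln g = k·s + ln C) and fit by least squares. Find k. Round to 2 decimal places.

k = 0.81

Linearized form: ln g = k·s + ln C. From the 5 transformed points,
XᵀX = [[63.0000, 13.0000]; [13.0000, 5]], rhs = [55.2698, 12.1583]ᵀ  (here Σs = 13.0000, Σ(s)² = 63.0000, Σln g = 12.1583, Σs·ln g = 55.2698).
Solving (det = 146.0000): k = 0.81022, ln C = 0.32509.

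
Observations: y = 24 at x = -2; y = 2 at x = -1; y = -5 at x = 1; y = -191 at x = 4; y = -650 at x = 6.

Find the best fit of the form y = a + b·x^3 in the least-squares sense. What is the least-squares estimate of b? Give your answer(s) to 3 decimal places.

b = -3.004

Normal-equation sums: Σ1 = 5, Σx^3 = 272, Σx^3·x^3 = 50818.
Moment sums: Σy = -820, Σx^3·y = -152823.
AᵀA·[a, b]ᵀ = Aᵀy becomes [[5, 272]; [272, 50818]]·[a, b]ᵀ = [-820, -152823]ᵀ.
Eliminating b: 50818·(row 1) − 272·(row 2) gives 180106·a = 50818·(-820) − 272·(-152823) = -102904, so a = -51452/90053.
Then b = ((-152823) − 272·(-51452/90053))/50818 = -541075/180106.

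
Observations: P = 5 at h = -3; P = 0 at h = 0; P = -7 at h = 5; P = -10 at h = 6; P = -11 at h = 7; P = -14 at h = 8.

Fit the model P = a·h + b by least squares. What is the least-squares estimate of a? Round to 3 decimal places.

The normal equations are: 183·a + 23·b = -299;  23·a + 6·b = -37.
Δ = 183·6 − 23² = 569.
a = ((-299)·6 − 23·(-37))/569 = -943/569; b = (183·(-37) − 23·(-299))/569 = 106/569.

a = -1.657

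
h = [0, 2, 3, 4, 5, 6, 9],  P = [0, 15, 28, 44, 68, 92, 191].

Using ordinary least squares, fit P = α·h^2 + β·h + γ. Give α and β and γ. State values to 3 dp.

α = 1.973, β = 3.492, γ = -0.100

XᵀX·[α, β, γ]ᵀ = XᵀP reads: 8835·α + 1169·β + 171·γ = 21499;  1169·α + 171·β + 29·γ = 2901;  171·α + 29·β + 7·γ = 438.
(Σh^2·h^2 = 8835, Σh^2·h = 1169, Σh^2 = 171, Σh·h = 171, Σh = 29, Σ1 = 7, Σh^2·P = 21499, Σh·P = 2901, ΣP = 438.)
Solving the 3×3 system (Gaussian elimination) gives α = 6575/3332, β = 11635/3332, γ = -83/833.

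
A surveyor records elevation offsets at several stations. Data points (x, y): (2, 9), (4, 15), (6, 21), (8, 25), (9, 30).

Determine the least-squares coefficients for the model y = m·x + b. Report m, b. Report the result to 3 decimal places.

m = 2.866, b = 3.378

Compute the Gram sums: Σx·x = 201, Σx = 29, Σ1 = 5.
And Σx·y = 674, Σy = 100.
Eliminating b: 5·(row 1) − 29·(row 2) gives 164·m = 5·674 − 29·100 = 470, so m = 235/82.
Then b = (100 − 29·(235/82))/5 = 277/82.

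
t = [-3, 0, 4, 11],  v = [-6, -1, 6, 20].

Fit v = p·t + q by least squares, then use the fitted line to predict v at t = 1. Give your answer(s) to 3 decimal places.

The normal equations are: 146·p + 12·q = 262;  12·p + 4·q = 19.
Eliminating q: 4·(row 1) − 12·(row 2) gives 440·p = 4·262 − 12·19 = 820, so p = 41/22.
Then q = (19 − 12·(41/22))/4 = -37/44.
At t = 1: v̂ = (41/22)·(1) + (-37/44)·(1) = 45/44.

v̂ = 1.023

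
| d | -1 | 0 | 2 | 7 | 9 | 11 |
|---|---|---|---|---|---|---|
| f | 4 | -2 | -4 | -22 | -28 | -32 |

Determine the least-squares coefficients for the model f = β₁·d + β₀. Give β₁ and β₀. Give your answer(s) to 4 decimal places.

β₁ = -3.0160, β₀ = 0.0745

MᵀM·[β₁, β₀]ᵀ = Mᵀf reads: 256·β₁ + 28·β₀ = -770;  28·β₁ + 6·β₀ = -84.
Determinant 256·6 − 28² = 752.
β₁ = ((-770)·6 − 28·(-84))/752 = -567/188; β₀ = (256·(-84) − 28·(-770))/752 = 7/94.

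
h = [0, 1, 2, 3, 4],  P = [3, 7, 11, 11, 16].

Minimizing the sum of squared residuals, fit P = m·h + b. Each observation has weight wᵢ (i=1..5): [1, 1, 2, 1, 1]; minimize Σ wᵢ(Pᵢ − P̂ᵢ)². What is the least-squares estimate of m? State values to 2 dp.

m = 3.00

Setting ∂/∂m … = 0 gives: 34·m + 12·b = 148;  12·m + 6·b = 59.
Eliminating b: 6·(row 1) − 12·(row 2) gives 60·m = 6·148 − 12·59 = 180, so m = 3.
Then b = (59 − 12·3)/6 = 23/6.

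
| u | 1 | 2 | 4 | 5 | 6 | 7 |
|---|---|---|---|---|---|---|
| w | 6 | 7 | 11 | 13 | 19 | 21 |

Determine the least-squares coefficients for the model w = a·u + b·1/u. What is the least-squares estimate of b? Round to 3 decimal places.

b = 2.801

Sums needed: Σu·u = 131, Σu·1/u = 6, Σ1/u·1/u = 247081/176400.
For Mᵀw: Σu·w = 390, Σ1/u·w = 1261/60.
MᵀM·[a, b]ᵀ = Mᵀw becomes [[131, 6]; [6, 247081/176400]]·[a, b]ᵀ = [390, 1261/60]ᵀ.
Δ = 131·(247081/176400) − 6² = 26017211/176400.
a = (390·(247081/176400) − 6·(1261/60))/(26017211/176400) = 74117550/26017211; b = (131·(1261/60) − 6·390)/(26017211/176400) = 72885540/26017211.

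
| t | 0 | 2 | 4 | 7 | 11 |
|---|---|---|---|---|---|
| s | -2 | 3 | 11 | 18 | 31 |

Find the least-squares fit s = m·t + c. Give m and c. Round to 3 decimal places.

Setting ∂/∂m … = 0 gives: 190·m + 24·c = 517;  24·m + 5·c = 61.
Determinant 190·5 − 24² = 374.
m = (517·5 − 24·61)/374 = 1121/374; c = (190·61 − 24·517)/374 = -409/187.

m = 2.997, c = -2.187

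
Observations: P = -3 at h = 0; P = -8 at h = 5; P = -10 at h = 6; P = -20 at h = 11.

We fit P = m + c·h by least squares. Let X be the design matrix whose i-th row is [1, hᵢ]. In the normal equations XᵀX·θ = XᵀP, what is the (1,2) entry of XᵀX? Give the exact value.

22

Row 1 ↔ basis 1, column 2 ↔ basis h, so (XᵀX)_{1,2} = Σᵢ h = (1)·(0) + (1)·(5) + (1)·(6) + (1)·(11) = 22.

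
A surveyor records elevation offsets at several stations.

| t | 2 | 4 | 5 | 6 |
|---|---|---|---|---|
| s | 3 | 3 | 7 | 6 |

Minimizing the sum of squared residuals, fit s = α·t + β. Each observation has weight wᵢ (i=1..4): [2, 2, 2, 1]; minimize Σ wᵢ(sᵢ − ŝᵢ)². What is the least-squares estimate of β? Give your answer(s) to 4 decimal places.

β = 0.5714

Setting ∂/∂α … = 0 gives: 126·α + 28·β = 142;  28·α + 7·β = 32.
(Σwᵢ·t·t = 126, Σwᵢ·t = 28, Σwᵢ·1 = 7, Σwᵢ·t·s = 142, Σwᵢ·s = 32.)
det = 126·7 − 28² = 98.
α = (142·7 − 28·32)/98 = 1; β = (126·32 − 28·142)/98 = 4/7.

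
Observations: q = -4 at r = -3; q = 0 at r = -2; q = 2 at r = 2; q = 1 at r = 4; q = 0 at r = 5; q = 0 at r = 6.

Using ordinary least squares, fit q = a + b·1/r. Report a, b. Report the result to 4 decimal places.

a = -0.3373, b = 3.6134

Compute the Gram sums: Σ1 = 6, Σ1/r = 17/60, Σ1/r·1/r = 2669/3600.
And Σq = -1, Σ1/r·q = 31/12.
So XᵀX·[a, b]ᵀ = Xᵀq: [[6, 17/60]; [17/60, 2669/3600]]·[a, b]ᵀ = [-1, 31/12]ᵀ.
Eliminating b: (2669/3600)·(row 1) − (17/60)·(row 2) gives (629/144)·a = (2669/3600)·(-1) − (17/60)·(31/12) = -221/150, so a = -312/925.
Then b = ((31/12) − (17/60)·(-312/925))/(2669/3600) = 11364/3145.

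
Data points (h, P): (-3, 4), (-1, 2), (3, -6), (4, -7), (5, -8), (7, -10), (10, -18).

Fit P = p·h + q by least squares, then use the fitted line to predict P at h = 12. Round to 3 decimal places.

P̂ = -19.973

Forming AᵀA = [[209, 25]; [25, 7]] and AᵀP = [-350, -43]ᵀ gives AᵀA·[p, q]ᵀ = AᵀP.
det = 209·7 − 25² = 838.
p = ((-350)·7 − 25·(-43))/838 = -1375/838; q = (209·(-43) − 25·(-350))/838 = -237/838.
At h = 12: P̂ = (-1375/838)·(12) + (-237/838)·(1) = -16737/838.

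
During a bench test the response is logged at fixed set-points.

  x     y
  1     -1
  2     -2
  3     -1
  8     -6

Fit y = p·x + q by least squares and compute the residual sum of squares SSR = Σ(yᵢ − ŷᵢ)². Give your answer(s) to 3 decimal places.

Compute the Gram sums: Σx·x = 78, Σx = 14, Σ1 = 4.
Right-hand side: Σx·y = -56, Σy = -10.
Normal equations: [[78, 14]; [14, 4]]·[p, q]ᵀ = [-56, -10]ᵀ.
Eliminating q: 4·(row 1) − 14·(row 2) gives 116·p = 4·(-56) − 14·(-10) = -84, so p = -21/29.
Then q = ((-10) − 14·(-21/29))/4 = 1/29.
Residuals: -9/29, -17/29, 33/29, -7/29; SSR = 52/29.

SSR = 1.793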